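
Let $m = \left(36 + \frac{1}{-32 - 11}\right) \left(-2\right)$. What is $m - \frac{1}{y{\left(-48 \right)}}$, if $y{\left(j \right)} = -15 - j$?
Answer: $- \frac{102145}{1419} \approx -71.984$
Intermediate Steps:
$m = - \frac{3094}{43}$ ($m = \left(36 + \frac{1}{-43}\right) \left(-2\right) = \left(36 - \frac{1}{43}\right) \left(-2\right) = \frac{1547}{43} \left(-2\right) = - \frac{3094}{43} \approx -71.953$)
$m - \frac{1}{y{\left(-48 \right)}} = - \frac{3094}{43} - \frac{1}{-15 - -48} = - \frac{3094}{43} - \frac{1}{-15 + 48} = - \frac{3094}{43} - \frac{1}{33} = - \frac{102145}{1419}$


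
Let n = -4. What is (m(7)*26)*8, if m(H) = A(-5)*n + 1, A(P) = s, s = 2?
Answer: -1456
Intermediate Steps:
A(P) = 2
m(H) = -7 (m(H) = 2*(-4) + 1 = -8 + 1 = -7)
(m(7)*26)*8 = -7*26*8 = -182*8 = -1456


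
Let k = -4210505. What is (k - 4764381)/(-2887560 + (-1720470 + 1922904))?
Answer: 4487443/1342563 ≈ 3.3424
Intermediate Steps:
(k - 4764381)/(-2887560 + (-1720470 + 1922904)) = (-4210505 - 4764381)/(-2887560 + (-1720470 + 1922904)) = -8974886/(-2887560 + 202434) = -8974886/(-2685126) = -8974886*(-1/2685126) = 4487443/1342563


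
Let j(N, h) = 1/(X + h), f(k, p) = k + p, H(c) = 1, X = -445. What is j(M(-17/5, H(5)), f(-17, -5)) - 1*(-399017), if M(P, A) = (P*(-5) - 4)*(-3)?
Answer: 186340938/467 ≈ 3.9902e+5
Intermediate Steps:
M(P, A) = 12 + 15*P (M(P, A) = (-5*P - 4)*(-3) = (-4 - 5*P)*(-3) = 12 + 15*P)
j(N, h) = 1/(-445 + h)
j(M(-17/5, H(5)), f(-17, -5)) - 1*(-399017) = 1/(-445 + (-17 - 5)) - 1*(-399017) = 1/(-445 - 22) + 399017 = 1/(-467) + 399017 = -1/467 + 399017 = 186340938/467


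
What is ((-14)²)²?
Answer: 38416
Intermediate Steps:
((-14)²)² = 196² = 38416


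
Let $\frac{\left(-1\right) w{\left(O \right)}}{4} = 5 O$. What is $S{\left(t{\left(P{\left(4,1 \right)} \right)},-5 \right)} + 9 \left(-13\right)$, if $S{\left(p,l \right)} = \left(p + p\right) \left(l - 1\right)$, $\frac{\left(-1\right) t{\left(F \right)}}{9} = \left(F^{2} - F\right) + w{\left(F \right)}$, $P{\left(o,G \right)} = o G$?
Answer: $-7461$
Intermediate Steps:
$w{\left(O \right)} = - 20 O$ ($w{\left(O \right)} = - 4 \cdot 5 O = - 20 O$)
$P{\left(o,G \right)} = G o$
$t{\left(F \right)} = - 9 F^{2} + 189 F$ ($t{\left(F \right)} = - 9 \left(\left(F^{2} - F\right) - 20 F\right) = - 9 \left(F^{2} - 21 F\right) = - 9 F^{2} + 189 F$)
$S{\left(p,l \right)} = 2 p \left(-1 + l\right)$
$S{\left(t{\left(P{\left(4,1 \right)} \right)},-5 \right)} + 9 \left(-13\right) = 2 \cdot 9 \cdot 1 \cdot 4 \left(21 - 1 \cdot 4\right) \left(-1 - 5\right) + 9 \left(-13\right) = 2 \cdot 9 \cdot 4 \left(21 - 4\right) \left(-6\right) - 117 = 2 \cdot 9 \cdot 4 \cdot 17 \left(-6\right) - 117 = 2 \cdot 612 \left(-6\right) - 117 = -7344 - 117 = -7461$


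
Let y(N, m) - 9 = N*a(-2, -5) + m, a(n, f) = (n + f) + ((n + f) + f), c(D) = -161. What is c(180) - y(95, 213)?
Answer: 1422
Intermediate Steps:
a(n, f) = 2*n + 3*f (a(n, f) = (f + n) + ((f + n) + f) = (f + n) + (n + 2*f) = 2*n + 3*f)
y(N, m) = 9 + m - 19*N (y(N, m) = 9 + (N*(2*(-2) + 3*(-5)) + m) = 9 + (N*(-4 - 15) + m) = 9 + (N*(-19) + m) = 9 + (-19*N + m) = 9 + (m - 19*N) = 9 + m - 19*N)
c(180) - y(95, 213) = -161 - (9 + 213 - 19*95) = -161 - (9 + 213 - 1805) = -161 - 1*(-1583) = -161 + 1583 = 1422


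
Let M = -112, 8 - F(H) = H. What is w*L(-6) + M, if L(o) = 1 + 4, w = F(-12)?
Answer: -12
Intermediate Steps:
F(H) = 8 - H
w = 20 (w = 8 - 1*(-12) = 8 + 12 = 20)
L(o) = 5
w*L(-6) + M = 20*5 - 112 = 100 - 112 = -12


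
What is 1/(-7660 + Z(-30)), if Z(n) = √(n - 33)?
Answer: -7660/58675663 - 3*I*√7/58675663 ≈ -0.00013055 - 1.3527e-7*I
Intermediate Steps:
Z(n) = √(-33 + n)
1/(-7660 + Z(-30)) = 1/(-7660 + √(-33 - 30)) = 1/(-7660 + √(-63)) = 1/(-7660 + 3*I*√7)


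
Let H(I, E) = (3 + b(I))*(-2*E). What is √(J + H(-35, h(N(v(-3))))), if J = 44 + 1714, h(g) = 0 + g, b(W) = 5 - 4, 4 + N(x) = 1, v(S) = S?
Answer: 9*√22 ≈ 42.214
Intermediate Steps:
N(x) = -3 (N(x) = -4 + 1 = -3)
b(W) = 1
h(g) = g
H(I, E) = -8*E (H(I, E) = (3 + 1)*(-2*E) = 4*(-2*E) = -8*E)
J = 1758
√(J + H(-35, h(N(v(-3))))) = √(1758 - 8*(-3)) = √(1758 + 24) = √1782 = 9*√22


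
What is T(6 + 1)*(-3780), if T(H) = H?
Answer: -26460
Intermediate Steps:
T(6 + 1)*(-3780) = (6 + 1)*(-3780) = 7*(-3780) = -26460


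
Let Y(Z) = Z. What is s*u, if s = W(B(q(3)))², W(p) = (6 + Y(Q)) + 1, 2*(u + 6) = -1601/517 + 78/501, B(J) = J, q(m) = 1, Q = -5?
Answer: -2579986/86339 ≈ -29.882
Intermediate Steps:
u = -1289993/172678 (u = -6 + (-1601/517 + 78/501)/2 = -6 + (-1601*1/517 + 78*(1/501))/2 = -6 + (-1601/517 + 26/167)/2 = -6 + (½)*(-253925/86339) = -6 - 253925/172678 = -1289993/172678 ≈ -7.4705)
W(p) = 2 (W(p) = (6 - 5) + 1 = 1 + 1 = 2)
s = 4 (s = 2² = 4)
s*u = 4*(-1289993/172678) = -2579986/86339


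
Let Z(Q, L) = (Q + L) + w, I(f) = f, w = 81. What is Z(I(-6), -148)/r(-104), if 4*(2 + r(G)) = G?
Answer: 73/28 ≈ 2.6071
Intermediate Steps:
r(G) = -2 + G/4
Z(Q, L) = 81 + L + Q (Z(Q, L) = (Q + L) + 81 = (L + Q) + 81 = 81 + L + Q)
Z(I(-6), -148)/r(-104) = (81 - 148 - 6)/(-2 + (1/4)*(-104)) = -73/(-2 - 26) = -73/(-28) = -73*(-1/28) = 73/28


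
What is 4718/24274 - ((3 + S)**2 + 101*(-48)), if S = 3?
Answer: 58405603/12137 ≈ 4812.2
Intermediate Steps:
4718/24274 - ((3 + S)**2 + 101*(-48)) = 4718/24274 - ((3 + 3)**2 + 101*(-48)) = 4718*(1/24274) - (6**2 - 4848) = 2359/12137 - (36 - 4848) = 2359/12137 - 1*(-4812) = 2359/12137 + 4812 = 58405603/12137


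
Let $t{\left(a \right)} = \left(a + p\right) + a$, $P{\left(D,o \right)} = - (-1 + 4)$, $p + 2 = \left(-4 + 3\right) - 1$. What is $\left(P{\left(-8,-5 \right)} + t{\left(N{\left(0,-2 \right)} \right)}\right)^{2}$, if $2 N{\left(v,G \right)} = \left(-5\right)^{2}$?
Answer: $324$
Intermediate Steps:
$p = -4$ ($p = -2 + \left(\left(-4 + 3\right) - 1\right) = -2 - 2 = -4$)
$P{\left(D,o \right)} = -3$ ($P{\left(D,o \right)} = \left(-1\right) 3 = -3$)
$N{\left(v,G \right)} = \frac{25}{2}$ ($N{\left(v,G \right)} = \frac{\left(-5\right)^{2}}{2} = \frac{1}{2} \cdot 25 = \frac{25}{2}$)
$t{\left(a \right)} = -4 + 2 a$ ($t{\left(a \right)} = \left(a - 4\right) + a = \left(-4 + a\right) + a = -4 + 2 a$)
$\left(P{\left(-8,-5 \right)} + t{\left(N{\left(0,-2 \right)} \right)}\right)^{2} = \left(-3 + \left(-4 + 2 \cdot \frac{25}{2}\right)\right)^{2} = \left(-3 + \left(-4 + 25\right)\right)^{2} = \left(-3 + 21\right)^{2} = 18^{2} = 324$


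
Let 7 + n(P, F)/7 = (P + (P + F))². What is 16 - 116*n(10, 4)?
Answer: -462012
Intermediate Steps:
n(P, F) = -49 + 7*(F + 2*P)² (n(P, F) = -49 + 7*(P + (P + F))² = -49 + 7*(P + (F + P))² = -49 + 7*(F + 2*P)²)
16 - 116*n(10, 4) = 16 - 116*(-49 + 7*(4 + 2*10)²) = 16 - 116*(-49 + 7*(4 + 20)²) = 16 - 116*(-49 + 7*24²) = 16 - 116*(-49 + 7*576) = 16 - 116*(-49 + 4032) = 16 - 116*3983 = 16 - 462028 = -462012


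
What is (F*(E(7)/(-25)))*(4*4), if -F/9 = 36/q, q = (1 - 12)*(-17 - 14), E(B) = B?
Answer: 36288/8525 ≈ 4.2567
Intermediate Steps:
q = 341 (q = -11*(-31) = 341)
F = -324/341 ≈ -0.95015
(F*(E(7)/(-25)))*(4*4) = (-2268/(341*(-25)))*(4*4) = -2268*(-1)/(341*25)*16 = -324/341*(-7/25)*16 = (2268/8525)*16 = 36288/8525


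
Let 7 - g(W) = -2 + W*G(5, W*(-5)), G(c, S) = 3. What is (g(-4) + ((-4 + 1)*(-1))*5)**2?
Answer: 1296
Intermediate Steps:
g(W) = 9 - 3*W (g(W) = 7 - (-2 + W*3) = 7 - (-2 + 3*W) = 7 + (2 - 3*W) = 9 - 3*W)
(g(-4) + ((-4 + 1)*(-1))*5)**2 = ((9 - 3*(-4)) + ((-4 + 1)*(-1))*5)**2 = ((9 + 12) - 3*(-1)*5)**2 = (21 + 3*5)**2 = (21 + 15)**2 = 36**2 = 1296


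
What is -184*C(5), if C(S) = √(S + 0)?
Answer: -184*√5 ≈ -411.44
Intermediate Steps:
C(S) = √S
-184*C(5) = -184*√5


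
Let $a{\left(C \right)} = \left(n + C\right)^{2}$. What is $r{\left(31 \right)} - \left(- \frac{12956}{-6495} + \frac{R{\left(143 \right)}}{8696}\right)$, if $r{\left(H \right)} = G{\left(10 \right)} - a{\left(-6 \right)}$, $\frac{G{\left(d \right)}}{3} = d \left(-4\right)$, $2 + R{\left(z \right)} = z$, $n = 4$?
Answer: $- \frac{7117165651}{56480520} \approx -126.01$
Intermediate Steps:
$R{\left(z \right)} = -2 + z$
$G{\left(d \right)} = - 12 d$ ($G{\left(d \right)} = 3 d \left(-4\right) = 3 \left(- 4 d\right) = - 12 d$)
$a{\left(C \right)} = \left(4 + C\right)^{2}$
$r{\left(H \right)} = -124$ ($r{\left(H \right)} = \left(-12\right) 10 - \left(4 - 6\right)^{2} = -120 - \left(-2\right)^{2} = -120 - 4 = -124$)
$r{\left(31 \right)} - \left(- \frac{12956}{-6495} + \frac{R{\left(143 \right)}}{8696}\right) = -124 - \left(- \frac{12956}{-6495} + \frac{-2 + 143}{8696}\right) = -124 - \left(\left(-12956\right) \left(- \frac{1}{6495}\right) + 141 \cdot \frac{1}{8696}\right) = -124 - \left(\frac{12956}{6495} + \frac{141}{8696}\right) = -124 - \frac{113581171}{56480520} = - \frac{7117165651}{56480520}$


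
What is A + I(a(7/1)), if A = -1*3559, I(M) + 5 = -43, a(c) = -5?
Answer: -3607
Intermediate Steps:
I(M) = -48 (I(M) = -5 - 43 = -48)
A = -3559
A + I(a(7/1)) = -3559 - 48 = -3607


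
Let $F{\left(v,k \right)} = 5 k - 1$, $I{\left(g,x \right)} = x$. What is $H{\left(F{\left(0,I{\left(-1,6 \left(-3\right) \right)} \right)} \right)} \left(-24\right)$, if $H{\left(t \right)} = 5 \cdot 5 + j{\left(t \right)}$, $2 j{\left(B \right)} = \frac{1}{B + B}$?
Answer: $- \frac{54594}{91} \approx -599.93$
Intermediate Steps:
$j{\left(B \right)} = \frac{1}{4 B}$ ($j{\left(B \right)} = \frac{1}{2 \left(B + B\right)} = \frac{1}{2 \cdot 2 B} = \frac{\frac{1}{2} \frac{1}{B}}{2} = \frac{1}{4 B}$)
$F{\left(v,k \right)} = -1 + 5 k$
$H{\left(t \right)} = 25 + \frac{1}{4 t}$ ($H{\left(t \right)} = 5 \cdot 5 + \frac{1}{4 t} = 25 + \frac{1}{4 t}$)
$H{\left(F{\left(0,I{\left(-1,6 \left(-3\right) \right)} \right)} \right)} \left(-24\right) = \left(25 + \frac{1}{4 \left(-1 + 5 \cdot 6 \left(-3\right)\right)}\right) \left(-24\right) = \left(25 + \frac{1}{4 \left(-1 + 5 \left(-18\right)\right)}\right) \left(-24\right) = \left(25 + \frac{1}{4 \left(-1 - 90\right)}\right) \left(-24\right) = \left(25 + \frac{1}{4 \left(-91\right)}\right) \left(-24\right) = \left(25 + \frac{1}{4} \left(- \frac{1}{91}\right)\right) \left(-24\right) = \left(25 - \frac{1}{364}\right) \left(-24\right) = \frac{9099}{364} \left(-24\right) = - \frac{54594}{91}$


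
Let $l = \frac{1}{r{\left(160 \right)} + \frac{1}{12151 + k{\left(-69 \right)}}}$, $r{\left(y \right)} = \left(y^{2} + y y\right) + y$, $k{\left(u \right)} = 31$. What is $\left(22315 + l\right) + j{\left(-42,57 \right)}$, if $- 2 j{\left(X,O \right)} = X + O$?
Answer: $\frac{27914156473779}{1251335042} \approx 22308.0$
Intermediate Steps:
$r{\left(y \right)} = y + 2 y^{2}$ ($r{\left(y \right)} = \left(y^{2} + y^{2}\right) + y = 2 y^{2} + y = y + 2 y^{2}$)
$j{\left(X,O \right)} = - \frac{O}{2} - \frac{X}{2}$ ($j{\left(X,O \right)} = - \frac{X + O}{2} = - \frac{O + X}{2} = - \frac{O}{2} - \frac{X}{2}$)
$l = \frac{12182}{625667521}$ ($l = \frac{1}{160 \left(1 + 2 \cdot 160\right) + \frac{1}{12151 + 31}} = \frac{1}{160 \left(1 + 320\right) + \frac{1}{12182}} = \frac{1}{160 \cdot 321 + \frac{1}{12182}} = \frac{1}{51360 + \frac{1}{12182}} = \frac{1}{\frac{625667521}{12182}} = \frac{12182}{625667521} \approx 1.947 \cdot 10^{-5}$)
$\left(22315 + l\right) + j{\left(-42,57 \right)} = \left(22315 + \frac{12182}{625667521}\right) - \frac{15}{2} = \frac{13961770743297}{625667521} + \left(- \frac{57}{2} + 21\right) = \frac{13961770743297}{625667521} - \frac{15}{2} = \frac{27914156473779}{1251335042}$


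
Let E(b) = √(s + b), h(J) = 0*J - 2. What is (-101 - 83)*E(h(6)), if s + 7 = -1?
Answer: -184*I*√10 ≈ -581.86*I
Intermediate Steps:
s = -8 (s = -7 - 1 = -8)
h(J) = -2 (h(J) = 0 - 2 = -2)
E(b) = √(-8 + b)
(-101 - 83)*E(h(6)) = (-101 - 83)*√(-8 - 2) = -184*I*√10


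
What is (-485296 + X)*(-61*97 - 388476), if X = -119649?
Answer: 238586073385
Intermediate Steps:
(-485296 + X)*(-61*97 - 388476) = (-485296 - 119649)*(-61*97 - 388476) = -604945*(-5917 - 388476) = -604945*(-394393) = 238586073385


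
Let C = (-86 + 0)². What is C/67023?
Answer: 7396/67023 ≈ 0.11035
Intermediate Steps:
C = 7396 (C = (-86)² = 7396)
C/67023 = 7396/67023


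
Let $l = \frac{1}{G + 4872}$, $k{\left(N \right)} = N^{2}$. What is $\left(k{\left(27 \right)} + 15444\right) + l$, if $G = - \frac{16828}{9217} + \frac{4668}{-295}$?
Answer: $\frac{213468268515487}{13199051864} \approx 16173.0$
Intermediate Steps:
$G = - \frac{47989216}{2719015}$ ($G = \left(-16828\right) \frac{1}{9217} + 4668 \left(- \frac{1}{295}\right) = - \frac{16828}{9217} - \frac{4668}{295} = - \frac{47989216}{2719015} \approx -17.649$)
$l = \frac{2719015}{13199051864}$ ($l = \frac{1}{- \frac{47989216}{2719015} + 4872} = \frac{1}{\frac{13199051864}{2719015}} = \frac{2719015}{13199051864} \approx 0.000206$)
$\left(k{\left(27 \right)} + 15444\right) + l = \left(27^{2} + 15444\right) + \frac{2719015}{13199051864} = \left(729 + 15444\right) + \frac{2719015}{13199051864} = 16173 + \frac{2719015}{13199051864} = \frac{213468268515487}{13199051864}$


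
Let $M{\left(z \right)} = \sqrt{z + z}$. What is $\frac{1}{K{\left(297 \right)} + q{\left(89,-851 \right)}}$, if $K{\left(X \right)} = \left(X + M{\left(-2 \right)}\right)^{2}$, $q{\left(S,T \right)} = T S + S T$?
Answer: $- \frac{21091}{1334961291} - \frac{132 i}{444987097} \approx -1.5799 \cdot 10^{-5} - 2.9664 \cdot 10^{-7} i$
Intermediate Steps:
$M{\left(z \right)} = \sqrt{2} \sqrt{z}$ ($M{\left(z \right)} = \sqrt{2 z} = \sqrt{2} \sqrt{z}$)
$q{\left(S,T \right)} = 2 S T$ ($q{\left(S,T \right)} = S T + S T = 2 S T$)
$K{\left(X \right)} = \left(X + 2 i\right)^{2}$ ($K{\left(X \right)} = \left(X + \sqrt{2} \sqrt{-2}\right)^{2} = \left(X + \sqrt{2} i \sqrt{2}\right)^{2} = \left(X + 2 i\right)^{2}$)
$\frac{1}{K{\left(297 \right)} + q{\left(89,-851 \right)}} = \frac{1}{\left(297 + 2 i\right)^{2} + 2 \cdot 89 \left(-851\right)} = \frac{1}{\left(297 + 2 i\right)^{2} - 151478} = \frac{1}{-151478 + \left(297 + 2 i\right)^{2}}$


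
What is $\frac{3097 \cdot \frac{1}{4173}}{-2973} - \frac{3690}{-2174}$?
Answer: $\frac{22886310566}{13485679623} \approx 1.6971$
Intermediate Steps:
$\frac{3097 \cdot \frac{1}{4173}}{-2973} - \frac{3690}{-2174} = 3097 \cdot \frac{1}{4173} \left(- \frac{1}{2973}\right) - - \frac{1845}{1087} = \frac{3097}{4173} \left(- \frac{1}{2973}\right) + \frac{1845}{1087} = - \frac{3097}{12406329} + \frac{1845}{1087} = \frac{22886310566}{13485679623}$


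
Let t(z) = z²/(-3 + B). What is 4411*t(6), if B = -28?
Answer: -158796/31 ≈ -5122.5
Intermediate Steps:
t(z) = -z²/31 (t(z) = z²/(-3 - 28) = z²/(-31) = -z²/31)
4411*t(6) = 4411*(-1/31*6²) = 4411*(-1/31*36) = 4411*(-36/31) = -158796/31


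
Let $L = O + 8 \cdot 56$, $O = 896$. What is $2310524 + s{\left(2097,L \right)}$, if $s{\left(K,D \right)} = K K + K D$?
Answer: $9526301$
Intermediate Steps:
$L = 1344$ ($L = 896 + 8 \cdot 56 = 896 + 448 = 1344$)
$s{\left(K,D \right)} = K^{2} + D K$
$2310524 + s{\left(2097,L \right)} = 2310524 + 2097 \left(1344 + 2097\right) = 2310524 + 2097 \cdot 3441 = 2310524 + 7215777 = 9526301$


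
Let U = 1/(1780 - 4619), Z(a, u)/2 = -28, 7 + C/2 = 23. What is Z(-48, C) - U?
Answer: -158983/2839 ≈ -56.000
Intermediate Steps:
C = 32 (C = -14 + 2*23 = -14 + 46 = 32)
Z(a, u) = -56 (Z(a, u) = 2*(-28) = -56)
U = -1/2839 (U = 1/(-2839) = -1/2839 ≈ -0.00035224)
Z(-48, C) - U = -56 - 1*(-1/2839) = -56 + 1/2839 = -158983/2839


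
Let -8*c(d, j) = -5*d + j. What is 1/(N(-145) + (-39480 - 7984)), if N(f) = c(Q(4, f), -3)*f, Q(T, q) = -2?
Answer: -8/378697 ≈ -2.1125e-5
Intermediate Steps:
c(d, j) = -j/8 + 5*d/8 (c(d, j) = -(-5*d + j)/8 = -(j - 5*d)/8 = -j/8 + 5*d/8)
N(f) = -7*f/8 (N(f) = (-1/8*(-3) + (5/8)*(-2))*f = (3/8 - 5/4)*f = -7*f/8)
1/(N(-145) + (-39480 - 7984)) = 1/(-7/8*(-145) + (-39480 - 7984)) = 1/(1015/8 - 47464) = 1/(-378697/8) = -8/378697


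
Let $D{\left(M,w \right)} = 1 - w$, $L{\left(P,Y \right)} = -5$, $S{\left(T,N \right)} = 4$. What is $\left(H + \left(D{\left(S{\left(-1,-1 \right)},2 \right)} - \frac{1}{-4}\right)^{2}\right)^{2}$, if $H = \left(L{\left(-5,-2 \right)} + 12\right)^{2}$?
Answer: $\frac{628849}{256} \approx 2456.4$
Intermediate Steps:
$H = 49$ ($H = \left(-5 + 12\right)^{2} = 7^{2} = 49$)
$\left(H + \left(D{\left(S{\left(-1,-1 \right)},2 \right)} - \frac{1}{-4}\right)^{2}\right)^{2} = \left(49 + \left(\left(1 - 2\right) - \frac{1}{-4}\right)^{2}\right)^{2} = \left(49 + \left(\left(1 - 2\right) - - \frac{1}{4}\right)^{2}\right)^{2} = \left(49 + \left(-1 + \frac{1}{4}\right)^{2}\right)^{2} = \left(49 + \left(- \frac{3}{4}\right)^{2}\right)^{2} = \left(49 + \frac{9}{16}\right)^{2} = \left(\frac{793}{16}\right)^{2} = \frac{628849}{256}$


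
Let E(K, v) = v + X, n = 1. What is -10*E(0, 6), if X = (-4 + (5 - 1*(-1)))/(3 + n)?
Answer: -65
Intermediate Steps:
X = ½ (X = (-4 + (5 - 1*(-1)))/(3 + 1) = (-4 + (5 + 1))/4 = (-4 + 6)*(¼) = 2*(¼) = ½ ≈ 0.50000)
E(K, v) = ½ + v (E(K, v) = v + ½ = ½ + v)
-10*E(0, 6) = -10*(½ + 6) = -10*13/2 = -65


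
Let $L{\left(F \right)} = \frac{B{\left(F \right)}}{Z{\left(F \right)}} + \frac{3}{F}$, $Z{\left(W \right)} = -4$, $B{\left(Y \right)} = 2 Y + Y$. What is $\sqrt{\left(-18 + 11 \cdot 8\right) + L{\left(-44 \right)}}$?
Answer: $\frac{\sqrt{49819}}{22} \approx 10.146$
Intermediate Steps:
$B{\left(Y \right)} = 3 Y$
$L{\left(F \right)} = \frac{3}{F} - \frac{3 F}{4}$ ($L{\left(F \right)} = \frac{3 F}{-4} + \frac{3}{F} = 3 F \left(- \frac{1}{4}\right) + \frac{3}{F} = - \frac{3 F}{4} + \frac{3}{F} = \frac{3}{F} - \frac{3 F}{4}$)
$\sqrt{\left(-18 + 11 \cdot 8\right) + L{\left(-44 \right)}} = \sqrt{\left(-18 + 11 \cdot 8\right) + \left(\frac{3}{-44} - -33\right)} = \sqrt{\left(-18 + 88\right) + \left(3 \left(- \frac{1}{44}\right) + 33\right)} = \sqrt{70 + \left(- \frac{3}{44} + 33\right)} = \sqrt{70 + \frac{1449}{44}} = \sqrt{\frac{4529}{44}} = \frac{\sqrt{49819}}{22}$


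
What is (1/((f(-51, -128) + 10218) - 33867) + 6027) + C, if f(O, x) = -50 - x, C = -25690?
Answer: -463476574/23571 ≈ -19663.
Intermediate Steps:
(1/((f(-51, -128) + 10218) - 33867) + 6027) + C = (1/(((-50 - 1*(-128)) + 10218) - 33867) + 6027) - 25690 = (1/(((-50 + 128) + 10218) - 33867) + 6027) - 25690 = (1/((78 + 10218) - 33867) + 6027) - 25690 = (1/(10296 - 33867) + 6027) - 25690 = (1/(-23571) + 6027) - 25690 = (-1/23571 + 6027) - 25690 = 142062416/23571 - 25690 = -463476574/23571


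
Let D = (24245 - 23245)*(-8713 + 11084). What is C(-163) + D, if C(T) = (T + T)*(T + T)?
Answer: 2477276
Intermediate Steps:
C(T) = 4*T² (C(T) = (2*T)*(2*T) = 4*T²)
D = 2371000 (D = 1000*2371 = 2371000)
C(-163) + D = 4*(-163)² + 2371000 = 4*26569 + 2371000 = 106276 + 2371000 = 2477276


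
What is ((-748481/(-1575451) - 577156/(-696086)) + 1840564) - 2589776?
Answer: -410810724293072955/548324692393 ≈ -7.4921e+5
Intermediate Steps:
((-748481/(-1575451) - 577156/(-696086)) + 1840564) - 2589776 = ((-748481*(-1/1575451) - 577156*(-1/696086)) + 1840564) - 2589776 = ((748481/1575451 + 288578/348043) + 1840564) - 2589776 = (715144071361/548324692393 + 1840564) - 2589776 = 1009227404273701013/548324692393 - 2589776 = -410810724293072955/548324692393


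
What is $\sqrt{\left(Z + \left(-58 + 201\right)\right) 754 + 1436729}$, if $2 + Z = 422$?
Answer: $\sqrt{1861231} \approx 1364.3$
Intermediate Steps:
$Z = 420$ ($Z = -2 + 422 = 420$)
$\sqrt{\left(Z + \left(-58 + 201\right)\right) 754 + 1436729} = \sqrt{\left(420 + \left(-58 + 201\right)\right) 754 + 1436729} = \sqrt{\left(420 + 143\right) 754 + 1436729} = \sqrt{563 \cdot 754 + 1436729} = \sqrt{424502 + 1436729} = \sqrt{1861231}$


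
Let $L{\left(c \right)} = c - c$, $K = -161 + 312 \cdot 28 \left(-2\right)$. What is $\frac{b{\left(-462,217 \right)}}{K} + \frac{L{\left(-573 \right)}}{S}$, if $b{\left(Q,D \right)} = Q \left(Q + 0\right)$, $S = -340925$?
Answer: $- \frac{2772}{229} \approx -12.105$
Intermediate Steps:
$b{\left(Q,D \right)} = Q^{2}$ ($b{\left(Q,D \right)} = Q Q = Q^{2}$)
$K = -17633$ ($K = -161 + 312 \left(-56\right) = -161 - 17472 = -17633$)
$L{\left(c \right)} = 0$
$\frac{b{\left(-462,217 \right)}}{K} + \frac{L{\left(-573 \right)}}{S} = \frac{\left(-462\right)^{2}}{-17633} + \frac{0}{-340925} = 213444 \left(- \frac{1}{17633}\right) + 0 \left(- \frac{1}{340925}\right) = - \frac{2772}{229} + 0 = - \frac{2772}{229}$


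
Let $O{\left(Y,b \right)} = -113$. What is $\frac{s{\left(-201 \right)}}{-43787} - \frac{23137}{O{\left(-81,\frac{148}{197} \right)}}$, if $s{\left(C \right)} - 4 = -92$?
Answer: $\frac{1013109763}{4947931} \approx 204.75$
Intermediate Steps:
$s{\left(C \right)} = -88$ ($s{\left(C \right)} = 4 - 92 = -88$)
$\frac{s{\left(-201 \right)}}{-43787} - \frac{23137}{O{\left(-81,\frac{148}{197} \right)}} = - \frac{88}{-43787} - \frac{23137}{-113} = \left(-88\right) \left(- \frac{1}{43787}\right) - - \frac{23137}{113} = \frac{88}{43787} + \frac{23137}{113} = \frac{1013109763}{4947931}$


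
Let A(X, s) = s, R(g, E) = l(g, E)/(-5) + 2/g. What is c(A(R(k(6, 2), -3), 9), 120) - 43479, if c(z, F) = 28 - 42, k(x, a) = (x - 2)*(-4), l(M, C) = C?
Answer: -43493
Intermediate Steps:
k(x, a) = 8 - 4*x (k(x, a) = (-2 + x)*(-4) = 8 - 4*x)
R(g, E) = 2/g - E/5 (R(g, E) = E/(-5) + 2/g = E*(-⅕) + 2/g = -E/5 + 2/g = 2/g - E/5)
c(z, F) = -14
c(A(R(k(6, 2), -3), 9), 120) - 43479 = -14 - 43479 = -43493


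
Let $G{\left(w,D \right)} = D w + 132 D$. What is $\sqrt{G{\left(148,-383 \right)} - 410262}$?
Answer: $i \sqrt{517502} \approx 719.38 i$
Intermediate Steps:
$G{\left(w,D \right)} = 132 D + D w$
$\sqrt{G{\left(148,-383 \right)} - 410262} = \sqrt{- 383 \left(132 + 148\right) - 410262} = \sqrt{\left(-383\right) 280 - 410262} = \sqrt{-107240 - 410262} = \sqrt{-517502} = i \sqrt{517502}$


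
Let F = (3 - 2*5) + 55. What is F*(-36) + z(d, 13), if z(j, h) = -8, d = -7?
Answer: -1736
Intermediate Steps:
F = 48 (F = (3 - 10) + 55 = -7 + 55 = 48)
F*(-36) + z(d, 13) = 48*(-36) - 8 = -1728 - 8 = -1736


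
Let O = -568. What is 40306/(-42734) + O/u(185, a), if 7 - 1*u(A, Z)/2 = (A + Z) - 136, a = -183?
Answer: -8909801/3012747 ≈ -2.9574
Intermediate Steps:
u(A, Z) = 286 - 2*A - 2*Z (u(A, Z) = 14 - 2*((A + Z) - 136) = 14 - 2*(-136 + A + Z) = 14 + (272 - 2*A - 2*Z) = 286 - 2*A - 2*Z)
40306/(-42734) + O/u(185, a) = 40306/(-42734) - 568/(286 - 2*185 - 2*(-183)) = 40306*(-1/42734) - 568/(286 - 370 + 366) = -20153/21367 - 568/282 = -20153/21367 - 568*1/282 = -20153/21367 - 284/141 = -8909801/3012747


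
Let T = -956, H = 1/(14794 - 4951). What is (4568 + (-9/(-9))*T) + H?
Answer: 35552917/9843 ≈ 3612.0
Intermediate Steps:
H = 1/9843 ≈ 0.00010160
(4568 + (-9/(-9))*T) + H = (4568 - 9/(-9)*(-956)) + 1/9843 = (4568 - 9*(-1/9)*(-956)) + 1/9843 = (4568 + 1*(-956)) + 1/9843 = (4568 - 956) + 1/9843 = 3612 + 1/9843 = 35552917/9843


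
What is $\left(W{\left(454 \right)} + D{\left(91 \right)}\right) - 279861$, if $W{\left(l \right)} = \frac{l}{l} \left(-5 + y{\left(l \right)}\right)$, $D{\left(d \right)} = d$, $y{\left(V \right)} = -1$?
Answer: $-279776$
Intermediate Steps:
$W{\left(l \right)} = -6$ ($W{\left(l \right)} = \frac{l}{l} \left(-5 - 1\right) = 1 \left(-6\right) = -6$)
$\left(W{\left(454 \right)} + D{\left(91 \right)}\right) - 279861 = \left(-6 + 91\right) - 279861 = 85 - 279861 = -279776$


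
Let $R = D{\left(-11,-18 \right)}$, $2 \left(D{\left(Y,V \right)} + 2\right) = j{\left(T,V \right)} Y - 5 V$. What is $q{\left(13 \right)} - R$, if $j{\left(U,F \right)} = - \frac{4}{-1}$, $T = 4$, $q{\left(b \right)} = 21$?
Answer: $0$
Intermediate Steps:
$j{\left(U,F \right)} = 4$ ($j{\left(U,F \right)} = \left(-4\right) \left(-1\right) = 4$)
$D{\left(Y,V \right)} = -2 + 2 Y - \frac{5 V}{2}$ ($D{\left(Y,V \right)} = -2 + \frac{4 Y - 5 V}{2} = -2 + \frac{- 5 V + 4 Y}{2} = -2 - \left(- 2 Y + \frac{5 V}{2}\right) = -2 + 2 Y - \frac{5 V}{2}$)
$R = 21$ ($R = -2 + 2 \left(-11\right) - -45 = -2 - 22 + 45 = 21$)
$q{\left(13 \right)} - R = 21 - 21 = 0$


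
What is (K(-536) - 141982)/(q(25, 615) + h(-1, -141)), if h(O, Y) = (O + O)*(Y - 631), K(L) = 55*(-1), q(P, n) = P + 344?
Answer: -142037/1913 ≈ -74.248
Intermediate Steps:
q(P, n) = 344 + P
K(L) = -55
h(O, Y) = 2*O*(-631 + Y) (h(O, Y) = (2*O)*(-631 + Y) = 2*O*(-631 + Y))
(K(-536) - 141982)/(q(25, 615) + h(-1, -141)) = (-55 - 141982)/((344 + 25) + 2*(-1)*(-631 - 141)) = -142037/(369 + 2*(-1)*(-772)) = -142037/(369 + 1544) = -142037/1913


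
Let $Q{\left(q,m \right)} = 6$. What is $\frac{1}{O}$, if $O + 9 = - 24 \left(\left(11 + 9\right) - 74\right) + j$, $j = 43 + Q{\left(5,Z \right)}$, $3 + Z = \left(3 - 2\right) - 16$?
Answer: $\frac{1}{1336} \approx 0.0007485$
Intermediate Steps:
$Z = -18$ ($Z = -3 + \left(\left(3 - 2\right) - 16\right) = -3 + \left(1 - 16\right) = -3 - 15 = -18$)
$j = 49$ ($j = 43 + 6 = 49$)
$O = 1336$ ($O = -9 - \left(-49 + 24 \left(\left(11 + 9\right) - 74\right)\right) = -9 - \left(-49 + 24 \left(20 - 74\right)\right) = -9 + \left(\left(-24\right) \left(-54\right) + 49\right) = -9 + \left(1296 + 49\right) = -9 + 1345 = 1336$)
$\frac{1}{O} = \frac{1}{1336}$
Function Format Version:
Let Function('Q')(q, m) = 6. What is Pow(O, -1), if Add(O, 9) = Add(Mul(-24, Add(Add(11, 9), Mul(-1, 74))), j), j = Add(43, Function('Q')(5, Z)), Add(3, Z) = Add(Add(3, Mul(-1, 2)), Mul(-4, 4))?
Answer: Rational(1, 1336) ≈ 0.00074850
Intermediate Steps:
Z = -18 (Z = Add(-3, Add(Add(3, Mul(-1, 2)), Mul(-4, 4))) = Add(-3, Add(Add(3, -2), -16)) = Add(-3, Add(1, -16)) = Add(-3, -15) = -18)
j = 49 (j = Add(43, 6) = 49)
O = 1336 (O = Add(-9, Add(Mul(-24, Add(Add(11, 9), Mul(-1, 74))), 49)) = Add(-9, Add(Mul(-24, Add(20, -74)), 49)) = Add(-9, Add(Mul(-24, -54), 49)) = Add(-9, Add(1296, 49)) = Add(-9, 1345) = 1336)
Pow(O, -1) = Pow(1336, -1) = Rational(1, 1336)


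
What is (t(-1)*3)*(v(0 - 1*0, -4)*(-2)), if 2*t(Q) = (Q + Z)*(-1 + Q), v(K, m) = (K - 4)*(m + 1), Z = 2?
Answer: 72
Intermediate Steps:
v(K, m) = (1 + m)*(-4 + K) (v(K, m) = (-4 + K)*(1 + m) = (1 + m)*(-4 + K))
t(Q) = (-1 + Q)*(2 + Q)/2 (t(Q) = ((Q + 2)*(-1 + Q))/2 = ((2 + Q)*(-1 + Q))/2 = ((-1 + Q)*(2 + Q))/2 = (-1 + Q)*(2 + Q)/2)
(t(-1)*3)*(v(0 - 1*0, -4)*(-2)) = ((-1 + (½)*(-1) + (½)*(-1)²)*3)*((-4 + (0 - 1*0) - 4*(-4) + (0 - 1*0)*(-4))*(-2)) = ((-1 - ½ + (½)*1)*3)*((-4 + (0 + 0) + 16 + (0 + 0)*(-4))*(-2)) = ((-1 - ½ + ½)*3)*((-4 + 0 + 16 + 0*(-4))*(-2)) = (-1*3)*((-4 + 0 + 16 + 0)*(-2)) = -36*(-2) = -3*(-24) = 72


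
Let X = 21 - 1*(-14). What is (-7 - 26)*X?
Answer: -1155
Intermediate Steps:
X = 35 (X = 21 + 14 = 35)
(-7 - 26)*X = (-7 - 26)*35 = -33*35 = -1155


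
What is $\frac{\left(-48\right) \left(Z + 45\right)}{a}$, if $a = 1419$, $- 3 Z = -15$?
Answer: $- \frac{800}{473} \approx -1.6913$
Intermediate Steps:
$Z = 5$ ($Z = \left(- \frac{1}{3}\right) \left(-15\right) = 5$)
$\frac{\left(-48\right) \left(Z + 45\right)}{a} = \frac{\left(-48\right) \left(5 + 45\right)}{1419} = \left(-48\right) 50 \cdot \frac{1}{1419} = \left(-2400\right) \frac{1}{1419} = - \frac{800}{473}$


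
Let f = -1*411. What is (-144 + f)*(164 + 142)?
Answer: -169830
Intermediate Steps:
f = -411
(-144 + f)*(164 + 142) = (-144 - 411)*(164 + 142) = -555*306 = -169830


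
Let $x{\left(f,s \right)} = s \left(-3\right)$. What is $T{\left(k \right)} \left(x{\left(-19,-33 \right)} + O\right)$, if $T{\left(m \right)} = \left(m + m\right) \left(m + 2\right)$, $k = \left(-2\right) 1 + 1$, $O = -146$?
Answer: $94$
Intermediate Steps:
$x{\left(f,s \right)} = - 3 s$
$k = -1$ ($k = -2 + 1 = -1$)
$T{\left(m \right)} = 2 m \left(2 + m\right)$
$T{\left(k \right)} \left(x{\left(-19,-33 \right)} + O\right) = 2 \left(-1\right) \left(2 - 1\right) \left(\left(-3\right) \left(-33\right) - 146\right) = 2 \left(-1\right) 1 \left(99 - 146\right) = \left(-2\right) \left(-47\right) = 94$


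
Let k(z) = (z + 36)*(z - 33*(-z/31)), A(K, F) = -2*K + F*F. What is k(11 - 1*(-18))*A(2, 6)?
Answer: 3860480/31 ≈ 1.2453e+5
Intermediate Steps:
A(K, F) = F² - 2*K (A(K, F) = -2*K + F² = F² - 2*K)
k(z) = 64*z*(36 + z)/31 (k(z) = (36 + z)*(z - (-33)*z/31) = (36 + z)*(z + 33*z/31) = (36 + z)*(64*z/31) = 64*z*(36 + z)/31)
k(11 - 1*(-18))*A(2, 6) = (64*(11 - 1*(-18))*(36 + (11 - 1*(-18)))/31)*(6² - 2*2) = (64*(11 + 18)*(36 + (11 + 18))/31)*(36 - 4) = ((64/31)*29*(36 + 29))*32 = ((64/31)*29*65)*32 = (120640/31)*32 = 3860480/31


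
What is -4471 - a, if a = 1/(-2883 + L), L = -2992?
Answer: -26267124/5875 ≈ -4471.0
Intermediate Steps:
a = -1/5875 (a = 1/(-2883 - 2992) = 1/(-5875) = -1/5875 ≈ -0.00017021)
-4471 - a = -4471 - 1*(-1/5875) = -4471 + 1/5875 = -26267124/5875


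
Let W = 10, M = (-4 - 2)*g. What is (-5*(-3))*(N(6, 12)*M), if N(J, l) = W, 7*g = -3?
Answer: 2700/7 ≈ 385.71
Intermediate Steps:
g = -3/7 (g = (⅐)*(-3) = -3/7 ≈ -0.42857)
M = 18/7 (M = (-4 - 2)*(-3/7) = -6*(-3/7) = 18/7 ≈ 2.5714)
N(J, l) = 10
(-5*(-3))*(N(6, 12)*M) = (-5*(-3))*(10*(18/7)) = 15*(180/7) = 2700/7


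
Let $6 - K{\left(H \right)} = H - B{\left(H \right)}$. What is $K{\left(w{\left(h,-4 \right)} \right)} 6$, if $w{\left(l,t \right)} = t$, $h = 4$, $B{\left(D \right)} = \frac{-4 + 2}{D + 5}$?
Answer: $48$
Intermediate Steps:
$B{\left(D \right)} = - \frac{2}{5 + D}$
$K{\left(H \right)} = 6 - H - \frac{2}{5 + H}$ ($K{\left(H \right)} = 6 - \left(H - - \frac{2}{5 + H}\right) = 6 - \left(H + \frac{2}{5 + H}\right) = 6 - H - \frac{2}{5 + H}$)
$K{\left(w{\left(h,-4 \right)} \right)} 6 = \frac{28 - 4 - \left(-4\right)^{2}}{5 - 4} \cdot 6 = \frac{28 - 4 - 16}{1} \cdot 6 = 1 \left(28 - 4 - 16\right) 6 = 1 \cdot 8 \cdot 6 = 8 \cdot 6 = 48$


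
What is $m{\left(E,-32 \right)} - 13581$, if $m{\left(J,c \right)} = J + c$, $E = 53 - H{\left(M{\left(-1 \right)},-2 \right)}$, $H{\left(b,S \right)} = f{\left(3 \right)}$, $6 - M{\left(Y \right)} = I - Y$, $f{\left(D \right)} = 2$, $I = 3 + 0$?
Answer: $-13562$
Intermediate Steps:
$I = 3$
$M{\left(Y \right)} = 3 + Y$ ($M{\left(Y \right)} = 6 - \left(3 - Y\right) = 6 + \left(-3 + Y\right) = 3 + Y$)
$H{\left(b,S \right)} = 2$
$E = 51$ ($E = 53 - 2 = 51$)
$m{\left(E,-32 \right)} - 13581 = \left(51 - 32\right) - 13581 = 19 - 13581 = -13562$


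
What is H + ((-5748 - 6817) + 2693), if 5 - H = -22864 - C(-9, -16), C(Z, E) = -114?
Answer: 12883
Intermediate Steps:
H = 22755 (H = 5 - (-22864 - 1*(-114)) = 5 - (-22864 + 114) = 5 - 1*(-22750) = 5 + 22750 = 22755)
H + ((-5748 - 6817) + 2693) = 22755 + ((-5748 - 6817) + 2693) = 22755 + (-12565 + 2693) = 22755 - 9872 = 12883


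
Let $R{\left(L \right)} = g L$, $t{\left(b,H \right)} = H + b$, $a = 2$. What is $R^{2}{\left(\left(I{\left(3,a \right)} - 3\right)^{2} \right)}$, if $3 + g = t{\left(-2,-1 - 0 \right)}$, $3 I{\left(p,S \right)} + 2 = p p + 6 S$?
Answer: $\frac{40000}{9} \approx 4444.4$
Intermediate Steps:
$I{\left(p,S \right)} = - \frac{2}{3} + 2 S + \frac{p^{2}}{3}$ ($I{\left(p,S \right)} = - \frac{2}{3} + \frac{p p + 6 S}{3} = - \frac{2}{3} + \frac{p^{2} + 6 S}{3} = - \frac{2}{3} + \left(2 S + \frac{p^{2}}{3}\right) = - \frac{2}{3} + 2 S + \frac{p^{2}}{3}$)
$g = -6$ ($g = -3 - 3 = -6$)
$R{\left(L \right)} = - 6 L$
$R^{2}{\left(\left(I{\left(3,a \right)} - 3\right)^{2} \right)} = \left(- 6 \left(\left(- \frac{2}{3} + 2 \cdot 2 + \frac{3^{2}}{3}\right) - 3\right)^{2}\right)^{2} = \left(- 6 \left(\left(- \frac{2}{3} + 4 + \frac{1}{3} \cdot 9\right) - 3\right)^{2}\right)^{2} = \left(- 6 \left(\left(- \frac{2}{3} + 4 + 3\right) - 3\right)^{2}\right)^{2} = \left(- 6 \left(\frac{19}{3} - 3\right)^{2}\right)^{2} = \left(- 6 \left(\frac{10}{3}\right)^{2}\right)^{2} = \left(\left(-6\right) \frac{100}{9}\right)^{2} = \left(- \frac{200}{3}\right)^{2} = \frac{40000}{9}$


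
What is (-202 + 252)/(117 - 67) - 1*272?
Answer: -271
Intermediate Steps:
(-202 + 252)/(117 - 67) - 1*272 = 50/50 - 272 = 50*(1/50) - 272 = 1 - 272 = -271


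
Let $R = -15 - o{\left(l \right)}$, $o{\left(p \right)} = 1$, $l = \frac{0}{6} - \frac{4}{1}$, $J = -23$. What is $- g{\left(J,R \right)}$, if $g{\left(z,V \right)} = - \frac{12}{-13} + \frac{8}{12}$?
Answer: $- \frac{62}{39} \approx -1.5897$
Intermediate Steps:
$l = -4$ ($l = 0 \cdot \frac{1}{6} - 4 = 0 - 4 = -4$)
$R = -16$ ($R = -15 - 1 = -16$)
$g{\left(z,V \right)} = \frac{62}{39}$ ($g{\left(z,V \right)} = \left(-12\right) \left(- \frac{1}{13}\right) + 8 \cdot \frac{1}{12} = \frac{12}{13} + \frac{2}{3} = \frac{62}{39}$)
$- g{\left(J,R \right)} = \left(-1\right) \frac{62}{39} = - \frac{62}{39}$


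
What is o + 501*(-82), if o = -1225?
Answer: -42307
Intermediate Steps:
o + 501*(-82) = -1225 + 501*(-82) = -1225 - 41082 = -42307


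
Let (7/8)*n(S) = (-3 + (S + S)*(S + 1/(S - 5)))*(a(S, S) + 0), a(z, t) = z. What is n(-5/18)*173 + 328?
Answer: 6627778/13851 ≈ 478.51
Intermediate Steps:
n(S) = 8*S*(-3 + 2*S*(S + 1/(-5 + S)))/7 (n(S) = 8*((-3 + (S + S)*(S + 1/(S - 5)))*(S + 0))/7 = 8*((-3 + (2*S)*(S + 1/(-5 + S)))*S)/7 = 8*((-3 + 2*S*(S + 1/(-5 + S)))*S)/7 = 8*(S*(-3 + 2*S*(S + 1/(-5 + S))))/7 = 8*S*(-3 + 2*S*(S + 1/(-5 + S)))/7)
n(-5/18)*173 + 328 = (8*(-5/18)*(15 - (-5)/18 - 10*(-5/18)² + 2*(-5/18)³)/(7*(-5 - 5/18)))*173 + 328 = (8*(-5*1/18)*(15 - (-5)/18 - 10*(-5*1/18)² + 2*(-5*1/18)³)/(7*(-5 - 5*1/18)))*173 + 328 = ((8/7)*(-5/18)*(15 - 1*(-5/18) - 10*(-5/18)² + 2*(-5/18)³)/(-5 - 5/18))*173 + 328 = ((8/7)*(-5/18)*(15 + 5/18 - 10*25/324 + 2*(-125/5832))/(-95/18))*173 + 328 = ((8/7)*(-5/18)*(-18/95)*(15 + 5/18 - 125/162 - 125/2916))*173 + 328 = ((8/7)*(-5/18)*(-18/95)*(42175/2916))*173 + 328 = (12050/13851)*173 + 328 = 2084650/13851 + 328 = 6627778/13851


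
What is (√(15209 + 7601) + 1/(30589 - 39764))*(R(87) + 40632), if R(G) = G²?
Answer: -48201/9175 + 48201*√22810 ≈ 7.2798e+6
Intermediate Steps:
(√(15209 + 7601) + 1/(30589 - 39764))*(R(87) + 40632) = (√(15209 + 7601) + 1/(30589 - 39764))*(87² + 40632) = (√22810 + 1/(-9175))*(7569 + 40632) = (√22810 - 1/9175)*48201 = (-1/9175 + √22810)*48201 = -48201/9175 + 48201*√22810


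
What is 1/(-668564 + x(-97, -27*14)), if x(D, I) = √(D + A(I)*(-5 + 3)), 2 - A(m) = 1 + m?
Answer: -668564/446977822951 - 3*I*√95/446977822951 ≈ -1.4957e-6 - 6.5418e-11*I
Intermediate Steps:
A(m) = 1 - m (A(m) = 2 - (1 + m) = 2 + (-1 - m) = 1 - m)
x(D, I) = √(-2 + D + 2*I) (x(D, I) = √(D + (1 - I)*(-5 + 3)) = √(D + (1 - I)*(-2)) = √(D + (-2 + 2*I)) = √(-2 + D + 2*I))
1/(-668564 + x(-97, -27*14)) = 1/(-668564 + √(-2 - 97 + 2*(-27*14))) = 1/(-668564 + √(-2 - 97 + 2*(-378))) = 1/(-668564 + √(-2 - 97 - 756)) = 1/(-668564 + √(-855)) = 1/(-668564 + 3*I*√95)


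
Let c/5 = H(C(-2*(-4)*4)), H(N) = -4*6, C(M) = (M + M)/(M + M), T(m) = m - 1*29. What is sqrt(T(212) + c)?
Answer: 3*sqrt(7) ≈ 7.9373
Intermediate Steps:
T(m) = -29 + m (T(m) = m - 29 = -29 + m)
C(M) = 1 (C(M) = (2*M)/((2*M)) = (2*M)*(1/(2*M)) = 1)
H(N) = -24
c = -120 (c = 5*(-24) = -120)
sqrt(T(212) + c) = sqrt((-29 + 212) - 120) = sqrt(183 - 120) = sqrt(63) = 3*sqrt(7)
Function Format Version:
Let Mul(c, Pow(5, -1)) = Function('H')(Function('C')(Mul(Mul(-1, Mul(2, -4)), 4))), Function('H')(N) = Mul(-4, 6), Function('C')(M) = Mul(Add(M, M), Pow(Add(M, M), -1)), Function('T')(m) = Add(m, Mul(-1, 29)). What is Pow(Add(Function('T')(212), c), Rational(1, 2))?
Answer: Mul(3, Pow(7, Rational(1, 2))) ≈ 7.9373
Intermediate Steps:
Function('T')(m) = Add(-29, m) (Function('T')(m) = Add(m, -29) = Add(-29, m))
Function('C')(M) = 1 (Function('C')(M) = Mul(Mul(2, M), Pow(Mul(2, M), -1)) = Mul(Mul(2, M), Mul(Rational(1, 2), Pow(M, -1))) = 1)
Function('H')(N) = -24
c = -120 (c = Mul(5, -24) = -120)
Pow(Add(Function('T')(212), c), Rational(1, 2)) = Pow(Add(Add(-29, 212), -120), Rational(1, 2)) = Pow(Add(183, -120), Rational(1, 2)) = Pow(63, Rational(1, 2)) = Mul(3, Pow(7, Rational(1, 2)))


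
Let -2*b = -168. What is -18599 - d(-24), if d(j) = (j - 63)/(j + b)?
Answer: -371951/20 ≈ -18598.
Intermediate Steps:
b = 84 (b = -1/2*(-168) = 84)
d(j) = (-63 + j)/(84 + j) (d(j) = (j - 63)/(j + 84) = (-63 + j)/(84 + j))
-18599 - d(-24) = -18599 - (-63 - 24)/(84 - 24) = -18599 - (-87)/60 = -18599 - 1*(-29/20) = -18599 + 29/20 = -371951/20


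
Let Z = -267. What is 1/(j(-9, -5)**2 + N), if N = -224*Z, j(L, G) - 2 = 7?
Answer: 1/59889 ≈ 1.6698e-5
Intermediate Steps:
j(L, G) = 9 (j(L, G) = 2 + 7 = 9)
N = 59808 (N = -224*(-267) = 59808)
1/(j(-9, -5)**2 + N) = 1/(9**2 + 59808) = 1/(81 + 59808) = 1/59889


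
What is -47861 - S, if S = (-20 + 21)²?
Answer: -47862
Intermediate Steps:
S = 1 (S = 1² = 1)
-47861 - S = -47861 - 1*1 = -47861 - 1 = -47862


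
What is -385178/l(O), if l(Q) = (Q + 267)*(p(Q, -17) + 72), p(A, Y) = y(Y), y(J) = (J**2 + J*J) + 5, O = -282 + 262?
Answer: -385178/161785 ≈ -2.3808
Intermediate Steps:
O = -20
y(J) = 5 + 2*J**2 (y(J) = (J**2 + J**2) + 5 = 2*J**2 + 5 = 5 + 2*J**2)
p(A, Y) = 5 + 2*Y**2
l(Q) = 174885 + 655*Q (l(Q) = (Q + 267)*((5 + 2*(-17)**2) + 72) = (267 + Q)*((5 + 2*289) + 72) = (267 + Q)*((5 + 578) + 72) = (267 + Q)*(583 + 72) = (267 + Q)*655 = 174885 + 655*Q)
-385178/l(O) = -385178/(174885 + 655*(-20)) = -385178/(174885 - 13100) = -385178/161785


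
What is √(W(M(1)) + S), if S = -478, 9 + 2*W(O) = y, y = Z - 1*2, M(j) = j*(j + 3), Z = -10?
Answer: I*√1954/2 ≈ 22.102*I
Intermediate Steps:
M(j) = j*(3 + j)
y = -12 (y = -10 - 1*2 = -10 - 2 = -12)
W(O) = -21/2 (W(O) = -9/2 + (½)*(-12) = -9/2 - 6 = -21/2)
√(W(M(1)) + S) = √(-21/2 - 478) = √(-977/2) = I*√1954/2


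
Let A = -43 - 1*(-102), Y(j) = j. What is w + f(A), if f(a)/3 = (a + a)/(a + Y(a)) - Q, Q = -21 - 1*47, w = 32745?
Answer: 32952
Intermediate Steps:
A = 59 (A = -43 + 102 = 59)
Q = -68 (Q = -21 - 47 = -68)
f(a) = 207 (f(a) = 3*((a + a)/(a + a) - 1*(-68)) = 3*((2*a)/((2*a)) + 68) = 3*((2*a)*(1/(2*a)) + 68) = 3*(1 + 68) = 3*69 = 207)
w + f(A) = 32745 + 207 = 32952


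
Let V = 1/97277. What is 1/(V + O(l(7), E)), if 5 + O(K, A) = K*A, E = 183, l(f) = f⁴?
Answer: 97277/42741373707 ≈ 2.2759e-6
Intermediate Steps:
V = 1/97277 ≈ 1.0280e-5
O(K, A) = -5 + A*K (O(K, A) = -5 + K*A = -5 + A*K)
1/(V + O(l(7), E)) = 1/(1/97277 + (-5 + 183*7⁴)) = 1/(1/97277 + (-5 + 183*2401)) = 1/(1/97277 + (-5 + 439383)) = 1/(1/97277 + 439378) = 1/(42741373707/97277) = 97277/42741373707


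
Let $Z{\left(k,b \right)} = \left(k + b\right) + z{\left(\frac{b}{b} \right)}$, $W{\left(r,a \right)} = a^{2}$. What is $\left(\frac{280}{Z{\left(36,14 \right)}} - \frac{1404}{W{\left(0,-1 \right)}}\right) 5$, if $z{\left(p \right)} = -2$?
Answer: $- \frac{41945}{6} \approx -6990.8$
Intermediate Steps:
$Z{\left(k,b \right)} = -2 + b + k$ ($Z{\left(k,b \right)} = \left(k + b\right) - 2 = \left(b + k\right) - 2 = -2 + b + k$)
$\left(\frac{280}{Z{\left(36,14 \right)}} - \frac{1404}{W{\left(0,-1 \right)}}\right) 5 = \left(\frac{280}{-2 + 14 + 36} - \frac{1404}{\left(-1\right)^{2}}\right) 5 = \left(\frac{280}{48} - \frac{1404}{1}\right) 5 = \left(280 \cdot \frac{1}{48} - 1404\right) 5 = \left(\frac{35}{6} - 1404\right) 5 = \left(- \frac{8389}{6}\right) 5 = - \frac{41945}{6}$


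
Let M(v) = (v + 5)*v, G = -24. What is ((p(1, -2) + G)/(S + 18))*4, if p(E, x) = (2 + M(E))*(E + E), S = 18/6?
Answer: -32/21 ≈ -1.5238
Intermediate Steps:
M(v) = v*(5 + v) (M(v) = (5 + v)*v = v*(5 + v))
S = 3 (S = 18*(1/6) = 3)
p(E, x) = 2*E*(2 + E*(5 + E)) (p(E, x) = (2 + E*(5 + E))*(E + E) = (2 + E*(5 + E))*(2*E) = 2*E*(2 + E*(5 + E)))
((p(1, -2) + G)/(S + 18))*4 = ((2*1*(2 + 1*(5 + 1)) - 24)/(3 + 18))*4 = ((2*1*(2 + 1*6) - 24)/21)*4 = ((2*1*(2 + 6) - 24)*(1/21))*4 = ((2*1*8 - 24)*(1/21))*4 = ((16 - 24)*(1/21))*4 = -8*1/21*4 = -8/21*4 = -32/21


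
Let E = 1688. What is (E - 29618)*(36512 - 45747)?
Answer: 257933550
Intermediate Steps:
(E - 29618)*(36512 - 45747) = (1688 - 29618)*(36512 - 45747) = -27930*(-9235) = 257933550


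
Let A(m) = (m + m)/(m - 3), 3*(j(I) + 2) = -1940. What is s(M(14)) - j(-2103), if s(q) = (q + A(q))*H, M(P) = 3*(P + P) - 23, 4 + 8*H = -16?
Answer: 42709/87 ≈ 490.91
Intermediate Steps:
H = -5/2 (H = -1/2 + (1/8)*(-16) = -1/2 - 2 = -5/2 ≈ -2.5000)
j(I) = -1946/3 (j(I) = -2 + (1/3)*(-1940) = -2 - 1940/3 = -1946/3)
M(P) = -23 + 6*P (M(P) = 3*(2*P) - 23 = 6*P - 23 = -23 + 6*P)
A(m) = 2*m/(-3 + m) (A(m) = (2*m)/(-3 + m) = 2*m/(-3 + m))
s(q) = -5*q/2 - 5*q/(-3 + q) (s(q) = (q + 2*q/(-3 + q))*(-5/2) = -5*q/2 - 5*q/(-3 + q))
s(M(14)) - j(-2103) = 5*(-23 + 6*14)*(1 - (-23 + 6*14))/(2*(-3 + (-23 + 6*14))) - 1*(-1946/3) = 5*(-23 + 84)*(1 - (-23 + 84))/(2*(-3 + (-23 + 84))) + 1946/3 = (5/2)*61*(1 - 1*61)/(-3 + 61) + 1946/3 = (5/2)*61*(1 - 61)/58 + 1946/3 = (5/2)*61*(1/58)*(-60) + 1946/3 = -4575/29 + 1946/3 = 42709/87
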